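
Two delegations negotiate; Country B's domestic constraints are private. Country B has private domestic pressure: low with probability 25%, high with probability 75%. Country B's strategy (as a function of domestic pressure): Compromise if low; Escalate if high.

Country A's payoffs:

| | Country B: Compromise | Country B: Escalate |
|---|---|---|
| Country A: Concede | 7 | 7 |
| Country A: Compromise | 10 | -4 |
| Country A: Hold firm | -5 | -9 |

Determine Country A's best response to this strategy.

Concede

Compute Country A's expected payoff for each action, taking the expectation over Country B's type.
E[Concede] = 0.25·(7) + 0.75·(7) = 7
E[Compromise] = 0.25·(10) + 0.75·(-4) = -0.5
E[Hold firm] = 0.25·(-5) + 0.75·(-9) = -8
Best response: Concede (7 is the largest).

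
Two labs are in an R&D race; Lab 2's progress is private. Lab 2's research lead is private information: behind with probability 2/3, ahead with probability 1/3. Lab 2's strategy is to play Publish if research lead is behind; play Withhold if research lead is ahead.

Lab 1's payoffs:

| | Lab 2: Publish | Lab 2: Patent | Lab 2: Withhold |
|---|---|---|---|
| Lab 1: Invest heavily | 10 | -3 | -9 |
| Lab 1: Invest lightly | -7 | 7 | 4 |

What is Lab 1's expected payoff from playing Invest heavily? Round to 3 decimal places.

E[Invest heavily] = 2/3·10 + 1/3·(-9) = 20/3 + (-3) = 11/3

3.667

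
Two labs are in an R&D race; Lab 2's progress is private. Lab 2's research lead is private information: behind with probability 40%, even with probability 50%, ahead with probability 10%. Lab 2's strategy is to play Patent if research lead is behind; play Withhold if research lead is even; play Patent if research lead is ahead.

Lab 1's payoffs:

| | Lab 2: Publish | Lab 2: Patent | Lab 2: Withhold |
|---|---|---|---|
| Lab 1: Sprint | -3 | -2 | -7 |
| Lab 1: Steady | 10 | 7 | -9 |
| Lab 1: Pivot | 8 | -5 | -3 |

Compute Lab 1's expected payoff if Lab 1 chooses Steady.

-1

E[Steady] = 0.4·7 + 0.5·(-9) + 0.1·7 = 2.8 + (-4.5) + 0.7 = -1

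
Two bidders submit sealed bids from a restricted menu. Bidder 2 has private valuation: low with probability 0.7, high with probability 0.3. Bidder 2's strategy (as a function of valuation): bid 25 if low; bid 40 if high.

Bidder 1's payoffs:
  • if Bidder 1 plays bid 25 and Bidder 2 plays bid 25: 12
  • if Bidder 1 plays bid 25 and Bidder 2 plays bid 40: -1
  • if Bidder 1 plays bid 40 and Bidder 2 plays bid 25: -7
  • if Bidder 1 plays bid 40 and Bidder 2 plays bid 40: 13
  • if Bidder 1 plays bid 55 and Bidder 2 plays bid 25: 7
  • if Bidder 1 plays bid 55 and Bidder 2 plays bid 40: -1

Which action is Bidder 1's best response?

bid 25

Compute Bidder 1's expected payoff for each action, taking the expectation over Bidder 2's type.
E[bid 25] = 0.7·(12) + 0.3·(-1) = 8.1
E[bid 40] = 0.7·(-7) + 0.3·(13) = -1
E[bid 55] = 0.7·(7) + 0.3·(-1) = 4.6
Best response: bid 25 (8.1 is the largest).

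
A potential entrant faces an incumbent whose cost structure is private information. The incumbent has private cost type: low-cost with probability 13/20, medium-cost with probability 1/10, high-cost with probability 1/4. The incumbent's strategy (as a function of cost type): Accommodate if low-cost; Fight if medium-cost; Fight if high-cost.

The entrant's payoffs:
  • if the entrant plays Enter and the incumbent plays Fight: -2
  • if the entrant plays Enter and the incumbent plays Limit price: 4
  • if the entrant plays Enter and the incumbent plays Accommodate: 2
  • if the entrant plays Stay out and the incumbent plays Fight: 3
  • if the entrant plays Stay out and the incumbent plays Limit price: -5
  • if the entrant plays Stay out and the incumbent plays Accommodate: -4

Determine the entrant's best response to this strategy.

Enter

E[Enter] = 13/20·(2) + 1/10·(-2) + 1/4·(-2) = 3/5
E[Stay out] = 13/20·(-4) + 1/10·(3) + 1/4·(3) = -31/20
Best response: Enter (3/5 is the largest).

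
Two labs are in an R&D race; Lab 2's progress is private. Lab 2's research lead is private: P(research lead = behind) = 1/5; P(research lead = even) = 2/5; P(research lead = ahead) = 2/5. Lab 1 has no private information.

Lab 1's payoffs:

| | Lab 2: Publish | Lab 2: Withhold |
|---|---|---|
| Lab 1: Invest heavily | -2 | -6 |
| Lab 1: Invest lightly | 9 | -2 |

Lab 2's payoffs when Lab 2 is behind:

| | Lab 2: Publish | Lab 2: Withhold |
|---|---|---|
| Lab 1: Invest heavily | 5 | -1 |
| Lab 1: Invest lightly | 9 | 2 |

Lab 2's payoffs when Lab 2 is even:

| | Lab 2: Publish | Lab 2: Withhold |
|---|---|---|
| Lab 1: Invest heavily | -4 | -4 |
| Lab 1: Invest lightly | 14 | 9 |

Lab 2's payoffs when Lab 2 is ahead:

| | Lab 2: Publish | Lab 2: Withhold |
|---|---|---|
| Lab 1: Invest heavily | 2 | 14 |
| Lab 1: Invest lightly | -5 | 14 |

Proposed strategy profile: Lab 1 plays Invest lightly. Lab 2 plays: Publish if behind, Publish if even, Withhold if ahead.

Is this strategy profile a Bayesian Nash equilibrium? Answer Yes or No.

Yes

Lab 1 plays Invest lightly: E[Invest lightly] = 1/5·(9) + 2/5·(9) + 2/5·(-2) = 23/5; E[Invest heavily] = -18/5. Best-responding. ✓
Lab 2 (research lead behind), facing Invest lightly: Publish gives 9, Withhold gives 2. Proposed Publish is best. ✓
Lab 2 (research lead even), facing Invest lightly: Publish gives 14, Withhold gives 9. Proposed Publish is best. ✓
Lab 2 (research lead ahead), facing Invest lightly: Publish gives -5, Withhold gives 14. Proposed Withhold is best. ✓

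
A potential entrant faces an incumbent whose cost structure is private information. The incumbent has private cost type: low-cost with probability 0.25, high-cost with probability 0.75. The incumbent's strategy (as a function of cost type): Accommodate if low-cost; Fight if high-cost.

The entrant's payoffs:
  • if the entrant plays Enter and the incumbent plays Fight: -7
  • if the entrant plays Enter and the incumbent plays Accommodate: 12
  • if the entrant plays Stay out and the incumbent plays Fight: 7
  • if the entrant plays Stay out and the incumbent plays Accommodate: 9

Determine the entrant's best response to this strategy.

Stay out

E[Enter] = 0.25·(12) + 0.75·(-7) = -2.25
E[Stay out] = 0.25·(9) + 0.75·(7) = 7.5
Best response: Stay out (7.5 is the largest).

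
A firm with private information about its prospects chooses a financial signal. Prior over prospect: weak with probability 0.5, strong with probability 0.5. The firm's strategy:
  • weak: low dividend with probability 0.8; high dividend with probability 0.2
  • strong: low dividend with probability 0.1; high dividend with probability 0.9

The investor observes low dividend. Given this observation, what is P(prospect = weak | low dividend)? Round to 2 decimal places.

0.89

Apply Bayes' rule using the sender's strategy as the likelihood.
P(low dividend) = 0.5·0.8 + 0.5·0.1 = 0.45
P(weak | low dividend) = (0.5·0.8) / 0.45 = 0.4 / 0.45 = 0.888889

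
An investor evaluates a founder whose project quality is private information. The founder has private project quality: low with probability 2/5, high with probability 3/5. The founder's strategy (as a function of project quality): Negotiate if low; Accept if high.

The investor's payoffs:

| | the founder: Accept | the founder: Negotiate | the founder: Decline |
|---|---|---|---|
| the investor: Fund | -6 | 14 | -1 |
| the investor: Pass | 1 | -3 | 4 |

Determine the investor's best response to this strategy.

Fund

E[Fund] = 2/5·(14) + 3/5·(-6) = 2
E[Pass] = 2/5·(-3) + 3/5·(1) = -3/5
Best response: Fund (2 is the largest).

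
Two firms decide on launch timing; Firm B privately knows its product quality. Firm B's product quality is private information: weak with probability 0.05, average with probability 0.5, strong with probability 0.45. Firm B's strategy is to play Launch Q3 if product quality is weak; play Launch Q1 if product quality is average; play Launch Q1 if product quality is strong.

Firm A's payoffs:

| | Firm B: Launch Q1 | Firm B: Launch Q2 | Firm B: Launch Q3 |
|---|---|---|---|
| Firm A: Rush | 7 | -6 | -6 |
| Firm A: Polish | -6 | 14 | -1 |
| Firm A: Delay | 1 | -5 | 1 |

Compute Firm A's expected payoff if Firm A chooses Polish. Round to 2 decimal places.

Take the expectation over Firm B's product quality, weighting each type's action by its prior probability.
E[Polish] = 0.05·(-1) + 0.5·(-6) + 0.45·(-6) = (-0.05) + (-3) + (-2.7) = -5.75

-5.75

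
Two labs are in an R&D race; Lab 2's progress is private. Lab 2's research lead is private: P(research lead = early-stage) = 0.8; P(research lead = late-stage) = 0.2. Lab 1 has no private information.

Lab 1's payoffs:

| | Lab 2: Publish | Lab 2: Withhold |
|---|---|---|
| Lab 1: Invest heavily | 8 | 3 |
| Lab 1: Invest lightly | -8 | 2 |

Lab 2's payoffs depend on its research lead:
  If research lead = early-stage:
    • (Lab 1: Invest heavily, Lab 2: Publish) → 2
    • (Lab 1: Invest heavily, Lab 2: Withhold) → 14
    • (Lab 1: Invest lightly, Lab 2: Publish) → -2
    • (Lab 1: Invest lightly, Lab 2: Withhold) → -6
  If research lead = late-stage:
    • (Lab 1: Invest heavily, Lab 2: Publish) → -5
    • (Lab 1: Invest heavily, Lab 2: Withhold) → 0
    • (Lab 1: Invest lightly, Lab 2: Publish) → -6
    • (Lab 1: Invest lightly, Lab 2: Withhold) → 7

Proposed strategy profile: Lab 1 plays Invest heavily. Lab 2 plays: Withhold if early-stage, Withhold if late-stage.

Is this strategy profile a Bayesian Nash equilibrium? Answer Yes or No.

Yes

Lab 1 plays Invest heavily: E[Invest heavily] = 0.8·(3) + 0.2·(3) = 3; E[Invest lightly] = 2. Best-responding. ✓
Lab 2 (research lead early-stage), facing Invest heavily: Publish gives 2, Withhold gives 14. Proposed Withhold is best. ✓
Lab 2 (research lead late-stage), facing Invest heavily: Publish gives -5, Withhold gives 0. Proposed Withhold is best. ✓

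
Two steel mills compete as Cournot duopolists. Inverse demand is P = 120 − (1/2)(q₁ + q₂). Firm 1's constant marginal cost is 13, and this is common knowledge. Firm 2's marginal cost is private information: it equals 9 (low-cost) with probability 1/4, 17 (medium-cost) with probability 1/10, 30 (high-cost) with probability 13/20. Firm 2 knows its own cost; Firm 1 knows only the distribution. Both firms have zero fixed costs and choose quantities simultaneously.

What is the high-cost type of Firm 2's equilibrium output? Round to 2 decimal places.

50.85

Firm 2 with cost c maximizes (120 − (1/2)(q₁+q₂) − c)·q₂, giving q₂(c) = (120 − c − (1/2)q₁).
E[c₂] = 1/4·9 + 1/10·17 + 13/20·30 = 23.45
Firm 1's FOC against E[q₂] yields q₁ = (120 − 2·13 + E[c₂])/(3/2) = (120 − 26 + 23.45)/(3/2) = 78.3.
q₂(high-cost) = (120 − 30 − (1/2)·78.3) = 50.85.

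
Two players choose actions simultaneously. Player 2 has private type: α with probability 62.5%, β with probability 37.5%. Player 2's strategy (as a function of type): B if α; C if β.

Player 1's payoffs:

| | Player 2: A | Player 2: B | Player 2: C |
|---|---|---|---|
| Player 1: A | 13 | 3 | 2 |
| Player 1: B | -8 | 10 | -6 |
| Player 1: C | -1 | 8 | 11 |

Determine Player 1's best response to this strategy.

E[A] = 0.625·(3) + 0.375·(2) = 2.625
E[B] = 0.625·(10) + 0.375·(-6) = 4
E[C] = 0.625·(8) + 0.375·(11) = 9.125
Best response: C (9.125 is the largest).

C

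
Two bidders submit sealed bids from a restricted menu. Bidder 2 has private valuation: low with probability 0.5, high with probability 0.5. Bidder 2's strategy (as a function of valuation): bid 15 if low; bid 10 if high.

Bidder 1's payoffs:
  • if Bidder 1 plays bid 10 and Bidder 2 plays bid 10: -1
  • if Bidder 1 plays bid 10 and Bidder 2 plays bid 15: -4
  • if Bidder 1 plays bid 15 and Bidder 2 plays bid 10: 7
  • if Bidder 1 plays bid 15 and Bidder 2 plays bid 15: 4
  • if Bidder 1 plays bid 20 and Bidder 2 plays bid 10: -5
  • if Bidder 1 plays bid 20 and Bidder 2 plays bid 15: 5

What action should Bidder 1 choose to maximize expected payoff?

E[bid 10] = 0.5·(-4) + 0.5·(-1) = -2.5
E[bid 15] = 0.5·(4) + 0.5·(7) = 5.5
E[bid 20] = 0.5·(5) + 0.5·(-5) = 0
Best response: bid 15 (5.5 is the largest).

bid 15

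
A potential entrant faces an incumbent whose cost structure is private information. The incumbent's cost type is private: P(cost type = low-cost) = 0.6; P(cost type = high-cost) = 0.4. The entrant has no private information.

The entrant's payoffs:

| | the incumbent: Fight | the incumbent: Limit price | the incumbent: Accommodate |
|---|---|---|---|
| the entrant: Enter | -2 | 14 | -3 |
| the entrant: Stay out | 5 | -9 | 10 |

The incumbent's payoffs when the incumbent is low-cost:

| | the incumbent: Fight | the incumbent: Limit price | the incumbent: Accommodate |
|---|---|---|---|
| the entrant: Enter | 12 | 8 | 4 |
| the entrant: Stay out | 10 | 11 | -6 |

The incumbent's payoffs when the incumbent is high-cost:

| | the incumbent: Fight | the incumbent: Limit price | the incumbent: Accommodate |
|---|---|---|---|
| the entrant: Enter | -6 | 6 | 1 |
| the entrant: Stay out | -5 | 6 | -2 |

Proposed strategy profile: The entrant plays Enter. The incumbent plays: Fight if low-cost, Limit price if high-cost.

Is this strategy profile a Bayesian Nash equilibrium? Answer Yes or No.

The entrant plays Enter: E[Enter] = 0.6·(-2) + 0.4·(14) = 4.4; E[Stay out] = -0.6. Best-responding. ✓
The incumbent (cost type low-cost), facing Enter: Fight gives 12, Limit price gives 8, Accommodate gives 4. Proposed Fight is best. ✓
The incumbent (cost type high-cost), facing Enter: Fight gives -6, Limit price gives 6, Accommodate gives 1. Proposed Limit price is best. ✓

Yes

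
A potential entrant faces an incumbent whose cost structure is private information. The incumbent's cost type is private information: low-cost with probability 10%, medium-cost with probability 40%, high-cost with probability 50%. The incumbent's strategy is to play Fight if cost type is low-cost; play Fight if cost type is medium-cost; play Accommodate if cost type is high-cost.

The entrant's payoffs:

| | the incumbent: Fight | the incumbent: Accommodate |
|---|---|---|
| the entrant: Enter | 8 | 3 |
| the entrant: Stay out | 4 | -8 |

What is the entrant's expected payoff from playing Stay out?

-2

E[Stay out] = 0.1·4 + 0.4·4 + 0.5·(-8) = 0.4 + 1.6 + (-4) = -2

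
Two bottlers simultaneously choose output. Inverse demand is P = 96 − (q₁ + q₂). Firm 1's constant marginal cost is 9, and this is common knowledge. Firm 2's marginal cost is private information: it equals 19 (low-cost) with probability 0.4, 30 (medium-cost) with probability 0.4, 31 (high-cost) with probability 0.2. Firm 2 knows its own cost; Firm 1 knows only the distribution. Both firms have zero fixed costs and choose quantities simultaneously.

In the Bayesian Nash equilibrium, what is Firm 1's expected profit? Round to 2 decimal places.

Type-c best response for Firm 2: q₂(c) = (96 − c)/2 − q₁/2.
Firm 1 maximizes expected profit; its first-order condition is 96 − 2q₁ − E[q₂] − 9 = 0.
Substituting E[q₂] and solving: E[c₂] = 25.8, so q₁ = (96 − 2·9 + 25.8)/3 = 34.6.
E[P] = 96 − (q₁ + E[q₂]) = 43.6; Firm 1's expected profit = (E[P] − 9)·q₁ = (43.6 − 9)·34.6 = 1197.16.

1197.16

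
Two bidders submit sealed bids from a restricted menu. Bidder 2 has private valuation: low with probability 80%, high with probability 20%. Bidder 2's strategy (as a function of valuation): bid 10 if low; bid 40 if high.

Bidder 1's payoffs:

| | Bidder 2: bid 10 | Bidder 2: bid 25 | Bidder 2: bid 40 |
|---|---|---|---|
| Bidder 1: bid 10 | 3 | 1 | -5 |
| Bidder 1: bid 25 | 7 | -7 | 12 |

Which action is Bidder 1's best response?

bid 25

E[bid 10] = 0.8·(3) + 0.2·(-5) = 1.4
E[bid 25] = 0.8·(7) + 0.2·(12) = 8
Best response: bid 25 (8 is the largest).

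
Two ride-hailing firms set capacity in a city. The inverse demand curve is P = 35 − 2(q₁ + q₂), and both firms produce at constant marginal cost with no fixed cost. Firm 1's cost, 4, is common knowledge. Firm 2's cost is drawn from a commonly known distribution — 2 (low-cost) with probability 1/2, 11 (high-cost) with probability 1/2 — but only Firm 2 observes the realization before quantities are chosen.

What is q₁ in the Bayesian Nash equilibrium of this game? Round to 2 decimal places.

Firm 2 with cost c maximizes (35 − 2(q₁+q₂) − c)·q₂, giving q₂(c) = (35 − c − 2q₁)/4.
E[c₂] = 1/2·2 + 1/2·11 = 6.5
Firm 1's FOC against E[q₂] yields q₁ = (35 − 2·4 + E[c₂])/6 = (35 − 8 + 6.5)/6 = 5.58333.

5.58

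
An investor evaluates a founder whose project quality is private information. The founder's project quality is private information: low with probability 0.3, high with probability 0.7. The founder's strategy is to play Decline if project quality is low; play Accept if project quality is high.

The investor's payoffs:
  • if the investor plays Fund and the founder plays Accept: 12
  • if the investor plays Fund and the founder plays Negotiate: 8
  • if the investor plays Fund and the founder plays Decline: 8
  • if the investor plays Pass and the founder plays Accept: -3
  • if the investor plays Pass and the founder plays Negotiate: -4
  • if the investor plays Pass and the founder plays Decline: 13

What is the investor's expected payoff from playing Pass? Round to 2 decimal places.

1.80

E[Pass] = 0.3·13 + 0.7·(-3) = 3.9 + (-2.1) = 1.8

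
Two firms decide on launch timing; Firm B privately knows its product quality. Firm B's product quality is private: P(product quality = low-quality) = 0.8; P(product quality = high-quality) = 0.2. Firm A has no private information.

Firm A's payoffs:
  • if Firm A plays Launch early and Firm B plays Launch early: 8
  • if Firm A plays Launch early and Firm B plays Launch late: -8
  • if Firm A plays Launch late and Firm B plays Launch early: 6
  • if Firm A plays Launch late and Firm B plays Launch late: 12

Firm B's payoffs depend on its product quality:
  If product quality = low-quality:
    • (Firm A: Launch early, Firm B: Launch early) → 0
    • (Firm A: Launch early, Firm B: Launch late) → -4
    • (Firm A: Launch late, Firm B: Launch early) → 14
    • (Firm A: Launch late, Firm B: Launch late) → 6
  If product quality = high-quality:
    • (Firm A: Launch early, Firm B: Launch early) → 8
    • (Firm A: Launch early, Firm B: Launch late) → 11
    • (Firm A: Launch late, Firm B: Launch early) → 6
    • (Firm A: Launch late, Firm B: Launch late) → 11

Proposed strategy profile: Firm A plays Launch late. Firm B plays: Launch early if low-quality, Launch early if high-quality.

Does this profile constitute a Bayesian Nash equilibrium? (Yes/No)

Firm A plays Launch late: E[Launch late] = 0.8·(6) + 0.2·(6) = 6; E[Launch early] = 8. Not best-responding. ✗
Firm B (product quality low-quality), facing Launch late: Launch early gives 14, Launch late gives 6. Proposed Launch early is best. ✓
Firm B (product quality high-quality), facing Launch late: Launch early gives 6, Launch late gives 11. Proposed Launch early is not best — profitable deviation exists. ✗

No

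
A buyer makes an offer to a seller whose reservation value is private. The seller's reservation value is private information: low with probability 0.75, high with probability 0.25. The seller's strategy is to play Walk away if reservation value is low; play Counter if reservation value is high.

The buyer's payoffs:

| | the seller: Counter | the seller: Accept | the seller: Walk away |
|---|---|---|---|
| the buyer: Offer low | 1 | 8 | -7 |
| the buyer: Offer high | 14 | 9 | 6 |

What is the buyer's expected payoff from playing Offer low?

E[Offer low] = 0.75·(-7) + 0.25·1 = (-5.25) + 0.25 = -5

-5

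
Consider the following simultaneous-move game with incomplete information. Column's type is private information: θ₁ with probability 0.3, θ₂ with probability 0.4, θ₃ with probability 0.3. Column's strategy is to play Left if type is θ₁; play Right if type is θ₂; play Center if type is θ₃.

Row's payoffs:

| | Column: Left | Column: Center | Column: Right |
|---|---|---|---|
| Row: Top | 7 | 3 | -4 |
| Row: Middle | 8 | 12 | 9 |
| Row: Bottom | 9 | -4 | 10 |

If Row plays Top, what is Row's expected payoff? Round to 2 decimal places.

E[Top] = 0.3·7 + 0.4·(-4) + 0.3·3 = 2.1 + (-1.6) + 0.9 = 1.4

1.40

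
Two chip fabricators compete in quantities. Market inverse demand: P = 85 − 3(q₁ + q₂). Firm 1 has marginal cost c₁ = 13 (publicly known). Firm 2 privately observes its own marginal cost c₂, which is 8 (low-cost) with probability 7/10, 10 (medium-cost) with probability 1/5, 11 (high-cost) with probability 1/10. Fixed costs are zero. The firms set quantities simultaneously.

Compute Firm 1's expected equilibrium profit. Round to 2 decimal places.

169.75

Each type of Firm 2 best-responds to q₁; Firm 1 best-responds to the expected q₂ over Firm 2's types.
Firm 2 with cost c maximizes (85 − 3(q₁+q₂) − c)·q₂, giving q₂(c) = (85 − c − 3q₁)/6.
E[c₂] = 7/10·8 + 1/5·10 + 1/10·11 = 8.7
Firm 1's FOC against E[q₂] yields q₁ = (85 − 2·13 + E[c₂])/9 = (85 − 26 + 8.7)/9 = 7.52222.
E[P] = 85 − 3·(q₁ + E[q₂]) = 35.5667; Firm 1's expected profit = (E[P] − 13)·q₁ = (35.5667 − 13)·7.52222 = 169.751.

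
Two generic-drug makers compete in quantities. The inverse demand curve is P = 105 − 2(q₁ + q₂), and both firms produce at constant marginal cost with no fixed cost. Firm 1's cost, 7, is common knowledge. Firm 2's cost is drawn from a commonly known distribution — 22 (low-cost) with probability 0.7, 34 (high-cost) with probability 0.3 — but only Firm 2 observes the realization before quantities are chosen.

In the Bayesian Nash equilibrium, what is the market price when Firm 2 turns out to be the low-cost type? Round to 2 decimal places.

Firm 2 with cost c maximizes (105 − 2(q₁+q₂) − c)·q₂, giving q₂(c) = (105 − c − 2q₁)/4.
E[c₂] = 0.7·22 + 0.3·34 = 25.6
Firm 1's FOC against E[q₂] yields q₁ = (105 − 2·7 + E[c₂])/6 = (105 − 14 + 25.6)/6 = 19.4333.
q₂(low-cost) = 11.0333, so P = 105 − 2·(19.4333 + 11.0333) = 44.0667.

44.07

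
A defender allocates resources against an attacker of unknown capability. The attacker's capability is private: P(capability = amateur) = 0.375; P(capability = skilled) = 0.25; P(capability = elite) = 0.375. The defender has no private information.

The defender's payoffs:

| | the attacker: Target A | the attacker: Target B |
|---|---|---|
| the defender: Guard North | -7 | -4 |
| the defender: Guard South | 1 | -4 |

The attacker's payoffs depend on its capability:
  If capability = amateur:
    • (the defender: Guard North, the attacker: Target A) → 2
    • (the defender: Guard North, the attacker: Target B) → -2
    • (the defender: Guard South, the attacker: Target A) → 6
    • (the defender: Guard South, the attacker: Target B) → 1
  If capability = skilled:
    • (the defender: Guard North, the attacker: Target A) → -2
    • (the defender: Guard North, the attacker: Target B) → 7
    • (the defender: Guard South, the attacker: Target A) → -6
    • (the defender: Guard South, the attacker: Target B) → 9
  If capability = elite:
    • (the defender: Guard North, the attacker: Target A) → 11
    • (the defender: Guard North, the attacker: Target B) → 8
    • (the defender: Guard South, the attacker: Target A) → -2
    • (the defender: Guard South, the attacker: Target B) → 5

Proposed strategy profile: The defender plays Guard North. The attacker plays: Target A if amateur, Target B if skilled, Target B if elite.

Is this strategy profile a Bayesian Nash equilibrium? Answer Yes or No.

No

A profile is a BNE iff every type of every player is best-responding given beliefs about the other side.
The defender plays Guard North: E[Guard North] = 0.375·(-7) + 0.25·(-4) + 0.375·(-4) = -5.125; E[Guard South] = -2.125. Not best-responding. ✗
The attacker (capability amateur), facing Guard North: Target A gives 2, Target B gives -2. Proposed Target A is best. ✓
The attacker (capability skilled), facing Guard North: Target A gives -2, Target B gives 7. Proposed Target B is best. ✓
The attacker (capability elite), facing Guard North: Target A gives 11, Target B gives 8. Proposed Target B is not best — profitable deviation exists. ✗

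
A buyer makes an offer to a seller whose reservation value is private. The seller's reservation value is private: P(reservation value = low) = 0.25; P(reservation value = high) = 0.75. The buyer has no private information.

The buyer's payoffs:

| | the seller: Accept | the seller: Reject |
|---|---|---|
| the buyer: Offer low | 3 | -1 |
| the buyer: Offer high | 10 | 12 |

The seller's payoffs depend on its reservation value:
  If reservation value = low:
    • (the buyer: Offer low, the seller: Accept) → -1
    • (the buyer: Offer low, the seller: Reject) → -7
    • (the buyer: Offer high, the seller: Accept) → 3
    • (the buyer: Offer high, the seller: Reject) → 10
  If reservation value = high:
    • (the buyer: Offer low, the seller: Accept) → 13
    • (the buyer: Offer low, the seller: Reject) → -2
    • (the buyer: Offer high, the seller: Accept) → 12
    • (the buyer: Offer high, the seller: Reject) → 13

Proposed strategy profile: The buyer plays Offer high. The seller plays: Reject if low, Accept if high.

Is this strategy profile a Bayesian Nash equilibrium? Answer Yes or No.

No

The buyer plays Offer high: E[Offer high] = 0.25·(12) + 0.75·(10) = 10.5; E[Offer low] = 2. Best-responding. ✓
The seller (reservation value low), facing Offer high: Accept gives 3, Reject gives 10. Proposed Reject is best. ✓
The seller (reservation value high), facing Offer high: Accept gives 12, Reject gives 13. Proposed Accept is not best — profitable deviation exists. ✗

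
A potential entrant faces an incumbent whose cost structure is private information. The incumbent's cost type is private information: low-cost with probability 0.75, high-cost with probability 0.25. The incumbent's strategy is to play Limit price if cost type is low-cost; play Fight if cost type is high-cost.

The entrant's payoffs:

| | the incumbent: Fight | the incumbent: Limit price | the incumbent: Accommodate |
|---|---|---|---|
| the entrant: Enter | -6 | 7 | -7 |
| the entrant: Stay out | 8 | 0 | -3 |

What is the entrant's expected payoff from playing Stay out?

E[Stay out] = 0.75·0 + 0.25·8 = 0 + 2 = 2

2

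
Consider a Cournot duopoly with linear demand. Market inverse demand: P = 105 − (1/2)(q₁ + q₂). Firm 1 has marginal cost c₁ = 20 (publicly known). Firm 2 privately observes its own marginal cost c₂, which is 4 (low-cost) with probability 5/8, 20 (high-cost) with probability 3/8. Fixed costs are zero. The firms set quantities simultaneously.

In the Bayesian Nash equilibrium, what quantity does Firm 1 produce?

Firm 2 with cost c maximizes (105 − (1/2)(q₁+q₂) − c)·q₂, giving q₂(c) = (105 − c − (1/2)q₁).
E[c₂] = 5/8·4 + 3/8·20 = 10
Firm 1's FOC against E[q₂] yields q₁ = (105 − 2·20 + E[c₂])/(3/2) = (105 − 40 + 10)/(3/2) = 50.

50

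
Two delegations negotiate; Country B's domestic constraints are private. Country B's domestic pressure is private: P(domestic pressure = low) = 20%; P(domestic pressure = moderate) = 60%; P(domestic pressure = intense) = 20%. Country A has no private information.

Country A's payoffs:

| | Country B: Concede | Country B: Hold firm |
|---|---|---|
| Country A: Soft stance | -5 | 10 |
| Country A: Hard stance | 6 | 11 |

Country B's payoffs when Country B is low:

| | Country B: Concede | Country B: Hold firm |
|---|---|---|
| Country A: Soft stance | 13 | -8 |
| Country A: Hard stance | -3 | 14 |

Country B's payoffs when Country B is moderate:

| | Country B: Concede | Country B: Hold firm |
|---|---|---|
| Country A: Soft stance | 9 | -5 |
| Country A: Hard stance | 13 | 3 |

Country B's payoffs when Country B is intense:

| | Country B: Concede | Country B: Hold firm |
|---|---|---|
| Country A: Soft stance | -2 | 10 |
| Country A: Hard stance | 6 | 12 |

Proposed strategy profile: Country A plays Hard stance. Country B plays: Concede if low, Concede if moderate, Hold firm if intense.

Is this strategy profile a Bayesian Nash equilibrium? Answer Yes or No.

A profile is a BNE iff every type of every player is best-responding given beliefs about the other side.
Country A plays Hard stance: E[Hard stance] = 0.2·(6) + 0.6·(6) + 0.2·(11) = 7; E[Soft stance] = -2. Best-responding. ✓
Country B (domestic pressure low), facing Hard stance: Concede gives -3, Hold firm gives 14. Proposed Concede is not best — profitable deviation exists. ✗
Country B (domestic pressure moderate), facing Hard stance: Concede gives 13, Hold firm gives 3. Proposed Concede is best. ✓
Country B (domestic pressure intense), facing Hard stance: Concede gives 6, Hold firm gives 12. Proposed Hold firm is best. ✓

No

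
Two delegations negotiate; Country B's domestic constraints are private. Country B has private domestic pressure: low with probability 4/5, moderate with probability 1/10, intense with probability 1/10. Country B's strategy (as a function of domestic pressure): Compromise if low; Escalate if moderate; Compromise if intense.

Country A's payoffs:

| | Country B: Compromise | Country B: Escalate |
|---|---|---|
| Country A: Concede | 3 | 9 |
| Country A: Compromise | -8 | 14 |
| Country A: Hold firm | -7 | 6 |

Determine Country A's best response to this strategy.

Concede

E[Concede] = 4/5·(3) + 1/10·(9) + 1/10·(3) = 18/5
E[Compromise] = 4/5·(-8) + 1/10·(14) + 1/10·(-8) = -29/5
E[Hold firm] = 4/5·(-7) + 1/10·(6) + 1/10·(-7) = -57/10
Best response: Concede (18/5 is the largest).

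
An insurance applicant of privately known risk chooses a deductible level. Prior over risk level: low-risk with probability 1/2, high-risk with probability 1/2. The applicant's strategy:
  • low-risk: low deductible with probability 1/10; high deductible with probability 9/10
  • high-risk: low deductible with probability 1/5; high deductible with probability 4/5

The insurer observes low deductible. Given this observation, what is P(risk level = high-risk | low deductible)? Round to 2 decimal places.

Apply Bayes' rule using the sender's strategy as the likelihood.
P(low deductible) = (1/2)·(1/10) + (1/2)·(1/5) = 3/20
P(high-risk | low deductible) = ((1/2)·(1/5)) / (3/20) = (1/10) / (3/20) = 2/3

0.67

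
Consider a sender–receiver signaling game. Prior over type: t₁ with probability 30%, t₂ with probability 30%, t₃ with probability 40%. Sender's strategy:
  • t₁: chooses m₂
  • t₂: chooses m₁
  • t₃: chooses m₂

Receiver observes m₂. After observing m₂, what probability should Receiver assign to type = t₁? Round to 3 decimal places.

0.429

Apply Bayes' rule using the sender's strategy as the likelihood.
P(m₂) = 0.3·1 + 0.3·0 + 0.4·1 = 0.7
P(t₁ | m₂) = (0.3·1) / 0.7 = 0.3 / 0.7 = 0.428571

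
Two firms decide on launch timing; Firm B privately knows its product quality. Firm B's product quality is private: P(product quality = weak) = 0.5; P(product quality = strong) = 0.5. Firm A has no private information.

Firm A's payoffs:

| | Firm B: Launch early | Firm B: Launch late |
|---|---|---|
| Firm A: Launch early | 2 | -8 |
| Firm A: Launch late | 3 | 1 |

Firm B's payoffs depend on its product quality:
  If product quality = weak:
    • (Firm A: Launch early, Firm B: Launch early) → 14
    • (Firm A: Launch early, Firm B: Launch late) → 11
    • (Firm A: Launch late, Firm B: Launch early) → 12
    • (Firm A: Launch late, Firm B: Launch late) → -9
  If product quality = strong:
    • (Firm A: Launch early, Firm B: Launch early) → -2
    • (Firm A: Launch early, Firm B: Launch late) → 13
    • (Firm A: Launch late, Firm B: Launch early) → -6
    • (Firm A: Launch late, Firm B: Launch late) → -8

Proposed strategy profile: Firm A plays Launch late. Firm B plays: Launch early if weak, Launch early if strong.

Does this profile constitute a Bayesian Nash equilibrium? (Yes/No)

Firm A plays Launch late: E[Launch late] = 0.5·(3) + 0.5·(3) = 3; E[Launch early] = 2. Best-responding. ✓
Firm B (product quality weak), facing Launch late: Launch early gives 12, Launch late gives -9. Proposed Launch early is best. ✓
Firm B (product quality strong), facing Launch late: Launch early gives -6, Launch late gives -8. Proposed Launch early is best. ✓

Yes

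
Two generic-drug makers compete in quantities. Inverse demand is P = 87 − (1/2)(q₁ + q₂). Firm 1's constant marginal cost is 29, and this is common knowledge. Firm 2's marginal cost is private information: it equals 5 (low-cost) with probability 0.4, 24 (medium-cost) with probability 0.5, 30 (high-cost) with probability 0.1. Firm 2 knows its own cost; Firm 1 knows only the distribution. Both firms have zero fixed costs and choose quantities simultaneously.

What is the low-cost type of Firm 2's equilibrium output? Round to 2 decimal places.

Firm 2 with cost c maximizes (87 − (1/2)(q₁+q₂) − c)·q₂, giving q₂(c) = (87 − c − (1/2)q₁).
E[c₂] = 0.4·5 + 0.5·24 + 0.1·30 = 17
Firm 1's FOC against E[q₂] yields q₁ = (87 − 2·29 + E[c₂])/(3/2) = (87 − 58 + 17)/(3/2) = 30.6667.
q₂(low-cost) = (87 − 5 − (1/2)·30.6667) = 66.6667.

66.67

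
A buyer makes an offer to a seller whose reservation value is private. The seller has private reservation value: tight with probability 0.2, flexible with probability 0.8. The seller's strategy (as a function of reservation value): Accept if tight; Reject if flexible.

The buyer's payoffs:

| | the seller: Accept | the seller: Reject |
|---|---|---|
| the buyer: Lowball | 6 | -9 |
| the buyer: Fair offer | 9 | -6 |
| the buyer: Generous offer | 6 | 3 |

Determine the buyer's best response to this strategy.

E[Lowball] = 0.2·(6) + 0.8·(-9) = -6
E[Fair offer] = 0.2·(9) + 0.8·(-6) = -3
E[Generous offer] = 0.2·(6) + 0.8·(3) = 3.6
Best response: Generous offer (3.6 is the largest).

Generous offer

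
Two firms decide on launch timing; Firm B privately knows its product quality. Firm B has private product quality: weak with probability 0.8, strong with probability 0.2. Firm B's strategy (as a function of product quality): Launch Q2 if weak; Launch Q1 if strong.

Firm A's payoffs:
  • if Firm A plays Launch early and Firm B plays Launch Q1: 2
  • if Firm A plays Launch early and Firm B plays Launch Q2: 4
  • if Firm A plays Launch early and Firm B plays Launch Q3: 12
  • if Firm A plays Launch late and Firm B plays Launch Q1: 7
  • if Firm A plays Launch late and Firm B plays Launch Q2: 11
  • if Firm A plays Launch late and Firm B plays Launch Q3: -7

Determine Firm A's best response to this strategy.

E[Launch early] = 0.8·(4) + 0.2·(2) = 3.6
E[Launch late] = 0.8·(11) + 0.2·(7) = 10.2
Best response: Launch late (10.2 is the largest).

Launch late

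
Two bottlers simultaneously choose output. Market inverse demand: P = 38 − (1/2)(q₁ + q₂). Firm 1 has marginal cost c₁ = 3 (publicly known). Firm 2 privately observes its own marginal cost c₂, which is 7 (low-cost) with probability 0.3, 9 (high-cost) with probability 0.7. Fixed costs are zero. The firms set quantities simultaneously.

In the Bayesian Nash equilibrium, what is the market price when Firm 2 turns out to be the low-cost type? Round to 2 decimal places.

Each type of Firm 2 best-responds to q₁; Firm 1 best-responds to the expected q₂ over Firm 2's types.
Firm 2 with cost c maximizes (38 − (1/2)(q₁+q₂) − c)·q₂, giving q₂(c) = (38 − c − (1/2)q₁).
E[c₂] = 0.3·7 + 0.7·9 = 8.4
Firm 1's FOC against E[q₂] yields q₁ = (38 − 2·3 + E[c₂])/(3/2) = (38 − 6 + 8.4)/(3/2) = 26.9333.
q₂(low-cost) = 17.5333, so P = 38 − (1/2)·(26.9333 + 17.5333) = 15.7667.

15.77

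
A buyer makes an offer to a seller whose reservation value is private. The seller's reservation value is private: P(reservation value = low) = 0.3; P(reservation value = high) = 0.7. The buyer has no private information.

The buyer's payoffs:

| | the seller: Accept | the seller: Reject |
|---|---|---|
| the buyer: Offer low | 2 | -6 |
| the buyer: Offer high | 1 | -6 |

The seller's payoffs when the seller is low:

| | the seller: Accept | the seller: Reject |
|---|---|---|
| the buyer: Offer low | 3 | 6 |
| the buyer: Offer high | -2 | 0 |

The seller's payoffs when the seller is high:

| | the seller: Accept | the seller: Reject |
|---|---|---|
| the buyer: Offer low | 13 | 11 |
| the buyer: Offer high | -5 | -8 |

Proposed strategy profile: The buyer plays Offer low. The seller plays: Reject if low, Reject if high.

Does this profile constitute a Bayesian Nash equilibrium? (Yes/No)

No

The buyer plays Offer low: E[Offer low] = 0.3·(-6) + 0.7·(-6) = -6; E[Offer high] = -6. Best-responding. ✓
The seller (reservation value low), facing Offer low: Accept gives 3, Reject gives 6. Proposed Reject is best. ✓
The seller (reservation value high), facing Offer low: Accept gives 13, Reject gives 11. Proposed Reject is not best — profitable deviation exists. ✗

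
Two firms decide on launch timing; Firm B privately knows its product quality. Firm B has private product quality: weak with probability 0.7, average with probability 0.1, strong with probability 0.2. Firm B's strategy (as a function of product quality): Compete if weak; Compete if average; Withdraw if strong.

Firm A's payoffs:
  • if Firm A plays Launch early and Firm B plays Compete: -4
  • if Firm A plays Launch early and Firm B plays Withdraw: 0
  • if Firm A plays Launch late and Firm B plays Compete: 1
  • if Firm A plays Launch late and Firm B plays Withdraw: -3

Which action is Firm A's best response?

Launch late

Compute Firm A's expected payoff for each action, taking the expectation over Firm B's type.
E[Launch early] = 0.7·(-4) + 0.1·(-4) + 0.2·(0) = -3.2
E[Launch late] = 0.7·(1) + 0.1·(1) + 0.2·(-3) = 0.2
Best response: Launch late (0.2 is the largest).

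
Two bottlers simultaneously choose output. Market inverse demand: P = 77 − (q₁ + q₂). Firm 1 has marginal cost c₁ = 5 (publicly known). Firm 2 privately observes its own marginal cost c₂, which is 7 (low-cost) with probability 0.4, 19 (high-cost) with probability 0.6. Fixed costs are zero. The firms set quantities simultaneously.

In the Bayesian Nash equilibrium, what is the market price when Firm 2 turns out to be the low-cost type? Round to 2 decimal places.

28.47

Type-c best response for Firm 2: q₂(c) = (77 − c)/2 − q₁/2.
Firm 1 maximizes expected profit; its first-order condition is 77 − 2q₁ − E[q₂] − 5 = 0.
Substituting E[q₂] and solving: E[c₂] = 14.2, so q₁ = (77 − 2·5 + 14.2)/3 = 27.0667.
q₂(low-cost) = 21.4667, so P = 77 − (27.0667 + 21.4667) = 28.4667.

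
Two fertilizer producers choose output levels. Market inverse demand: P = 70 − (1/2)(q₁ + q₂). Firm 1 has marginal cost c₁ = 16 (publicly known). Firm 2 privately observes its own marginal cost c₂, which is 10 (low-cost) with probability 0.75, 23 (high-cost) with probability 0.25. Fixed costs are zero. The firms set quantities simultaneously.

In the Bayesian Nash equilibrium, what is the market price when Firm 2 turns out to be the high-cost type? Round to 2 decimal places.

37.96

Type-c best response for Firm 2: q₂(c) = (70 − c) − q₁/2.
Firm 1 maximizes expected profit; its first-order condition is 70 − q₁ − (1/2)E[q₂] − 16 = 0.
Substituting E[q₂] and solving: E[c₂] = 13.25, so q₁ = (70 − 2·16 + 13.25)/(3/2) = 34.1667.
q₂(high-cost) = 29.9167, so P = 70 − (1/2)·(34.1667 + 29.9167) = 37.9583.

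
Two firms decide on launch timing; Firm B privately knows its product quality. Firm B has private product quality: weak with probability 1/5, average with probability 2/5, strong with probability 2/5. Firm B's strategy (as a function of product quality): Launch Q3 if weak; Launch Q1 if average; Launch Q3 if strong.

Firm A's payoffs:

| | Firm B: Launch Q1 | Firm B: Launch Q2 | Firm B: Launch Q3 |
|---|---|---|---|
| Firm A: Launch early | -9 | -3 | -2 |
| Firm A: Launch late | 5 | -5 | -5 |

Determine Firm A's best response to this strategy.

E[Launch early] = 1/5·(-2) + 2/5·(-9) + 2/5·(-2) = -24/5
E[Launch late] = 1/5·(-5) + 2/5·(5) + 2/5·(-5) = -1
Best response: Launch late (-1 is the largest).

Launch late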